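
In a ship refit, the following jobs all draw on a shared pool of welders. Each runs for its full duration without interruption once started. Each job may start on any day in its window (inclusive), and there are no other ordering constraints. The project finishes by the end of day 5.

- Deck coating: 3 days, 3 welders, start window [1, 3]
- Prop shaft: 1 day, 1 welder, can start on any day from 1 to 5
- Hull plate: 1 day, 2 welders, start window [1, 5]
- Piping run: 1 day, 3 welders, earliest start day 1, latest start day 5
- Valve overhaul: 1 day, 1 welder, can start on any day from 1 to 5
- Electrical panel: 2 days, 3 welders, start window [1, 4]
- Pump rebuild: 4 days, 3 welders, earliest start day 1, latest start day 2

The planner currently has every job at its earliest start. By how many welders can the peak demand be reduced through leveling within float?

Early-start peak: d1:16  d2:9  d3:6  d4:3  d5:0 ⇒ 16.
Leveled (Deck coating@1, Prop shaft@1, Hull plate@2, Piping run@1, Valve overhaul@1, Electrical panel@4, Pump rebuild@2): d1:8  d2:8  d3:6  d4:6  d5:6 ⇒ 8.
Reduction 16 − 8 = 8.

8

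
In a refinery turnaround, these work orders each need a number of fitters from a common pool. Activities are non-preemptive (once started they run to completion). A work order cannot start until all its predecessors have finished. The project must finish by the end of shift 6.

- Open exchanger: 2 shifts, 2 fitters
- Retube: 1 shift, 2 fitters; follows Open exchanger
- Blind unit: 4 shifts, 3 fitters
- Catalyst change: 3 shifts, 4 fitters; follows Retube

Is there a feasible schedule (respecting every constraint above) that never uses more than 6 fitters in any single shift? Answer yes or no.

no

The minimum achievable peak is 7; 6 < 7, so no feasible schedule stays within the cap.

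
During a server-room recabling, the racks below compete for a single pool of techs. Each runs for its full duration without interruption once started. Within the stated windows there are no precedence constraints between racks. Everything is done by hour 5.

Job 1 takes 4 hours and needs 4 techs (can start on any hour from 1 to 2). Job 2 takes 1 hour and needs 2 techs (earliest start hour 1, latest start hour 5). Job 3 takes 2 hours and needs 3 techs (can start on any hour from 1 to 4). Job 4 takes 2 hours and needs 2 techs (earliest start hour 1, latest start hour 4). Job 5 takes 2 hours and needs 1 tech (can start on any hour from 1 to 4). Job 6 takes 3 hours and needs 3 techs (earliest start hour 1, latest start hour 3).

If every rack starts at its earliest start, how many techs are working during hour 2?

13

At early start, hour 2 has: Job 1, Job 3, Job 4, Job 5, Job 6.
Demand: 4 + 3 + 2 + 1 + 3 = 13.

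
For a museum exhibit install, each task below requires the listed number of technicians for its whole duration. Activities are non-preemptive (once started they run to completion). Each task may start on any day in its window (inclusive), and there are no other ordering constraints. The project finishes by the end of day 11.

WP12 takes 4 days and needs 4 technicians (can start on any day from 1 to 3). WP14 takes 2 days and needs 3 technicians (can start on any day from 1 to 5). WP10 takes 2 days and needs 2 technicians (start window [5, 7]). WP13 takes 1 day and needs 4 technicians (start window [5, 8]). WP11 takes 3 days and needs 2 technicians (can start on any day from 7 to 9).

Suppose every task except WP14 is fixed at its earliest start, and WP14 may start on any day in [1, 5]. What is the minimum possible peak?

7

WP14@1: d1:7  d2:7  d3:4  d4:4  d5:6  d6:2  d7:2  d8:2  d9:2  d10:0  d11:0 → peak 7
WP14@2: d1:4  d2:7  d3:7  d4:4  d5:6  d6:2  d7:2  d8:2  d9:2  d10:0  d11:0 → peak 7
WP14@3: d1:4  d2:4  d3:7  d4:7  d5:6  d6:2  d7:2  d8:2  d9:2  d10:0  d11:0 → peak 7
WP14@4: d1:4  d2:4  d3:4  d4:7  d5:9  d6:2  d7:2  d8:2  d9:2  d10:0  d11:0 → peak 9
WP14@5: d1:4  d2:4  d3:4  d4:4  d5:9  d6:5  d7:2  d8:2  d9:2  d10:0  d11:0 → peak 9
Best is WP14@1, peak 7.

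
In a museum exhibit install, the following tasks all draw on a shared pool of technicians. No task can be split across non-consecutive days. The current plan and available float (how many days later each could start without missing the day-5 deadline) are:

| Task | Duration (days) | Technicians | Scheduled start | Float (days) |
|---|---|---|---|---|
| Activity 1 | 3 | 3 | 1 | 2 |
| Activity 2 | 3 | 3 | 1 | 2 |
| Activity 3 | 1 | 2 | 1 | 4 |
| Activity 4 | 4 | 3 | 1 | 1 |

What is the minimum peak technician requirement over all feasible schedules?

9

Early-start (Activity 1@1, Activity 2@1, Activity 3@1, Activity 4@1) gives peak 11: d1:11  d2:9  d3:9  d4:3  d5:0.
Shift Activity 4→2.
Schedule Activity 1@1, Activity 2@1, Activity 3@1, Activity 4@2: d1:8  d2:9  d3:9  d4:3  d5:3 — peak 9.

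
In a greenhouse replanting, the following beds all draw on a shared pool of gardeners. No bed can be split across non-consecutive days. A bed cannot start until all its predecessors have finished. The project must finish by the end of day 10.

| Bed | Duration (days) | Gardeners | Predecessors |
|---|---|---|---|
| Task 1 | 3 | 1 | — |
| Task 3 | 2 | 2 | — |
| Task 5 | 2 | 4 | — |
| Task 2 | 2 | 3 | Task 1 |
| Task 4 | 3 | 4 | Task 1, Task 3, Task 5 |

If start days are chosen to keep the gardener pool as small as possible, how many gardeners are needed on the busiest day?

4

Early-start (Task 1@1, Task 3@1, Task 5@1, Task 2@4, Task 4@4) gives peak 7: d1:7  d2:7  d3:1  d4:7  d5:7  d6:4  d7:0  d8:0  d9:0  d10:0.
Shift Task 5→4, Task 2→6, Task 4→8.
Schedule Task 1@1, Task 3@1, Task 5@4, Task 2@6, Task 4@8: d1:3  d2:3  d3:1  d4:4  d5:4  d6:3  d7:3  d8:4  d9:4  d10:4 — peak 4.
Total gardener-days = 33 over 10 days ⇒ peak ≥ ⌈33/10⌉ = 4, so 4 is optimal.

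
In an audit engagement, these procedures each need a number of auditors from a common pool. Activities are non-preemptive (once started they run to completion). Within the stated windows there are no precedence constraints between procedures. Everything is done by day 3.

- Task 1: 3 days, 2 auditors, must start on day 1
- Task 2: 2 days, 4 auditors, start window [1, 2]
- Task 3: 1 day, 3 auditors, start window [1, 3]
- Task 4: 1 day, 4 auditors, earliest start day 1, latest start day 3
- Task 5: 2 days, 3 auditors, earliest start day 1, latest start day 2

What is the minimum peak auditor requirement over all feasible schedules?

Early-start (Task 1@1, Task 2@1, Task 3@1, Task 4@1, Task 5@1) gives peak 16: d1:16  d2:9  d3:2.
Shift Task 4→3, Task 5→2.
Schedule Task 1@1, Task 2@1, Task 3@1, Task 4@3, Task 5@2: d1:9  d2:9  d3:9 — peak 9.
Total auditor-days = 27 over 3 days ⇒ peak ≥ ⌈27/3⌉ = 9, so 9 is optimal.

9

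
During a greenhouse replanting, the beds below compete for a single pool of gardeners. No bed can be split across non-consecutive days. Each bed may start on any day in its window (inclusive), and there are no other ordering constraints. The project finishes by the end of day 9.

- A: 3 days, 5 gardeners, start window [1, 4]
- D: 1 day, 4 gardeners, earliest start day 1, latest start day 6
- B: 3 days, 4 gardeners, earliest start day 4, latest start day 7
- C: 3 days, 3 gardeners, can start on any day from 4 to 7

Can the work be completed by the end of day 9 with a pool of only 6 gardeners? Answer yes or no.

The minimum achievable peak is 7; 6 < 7, so no feasible schedule stays within the cap.

no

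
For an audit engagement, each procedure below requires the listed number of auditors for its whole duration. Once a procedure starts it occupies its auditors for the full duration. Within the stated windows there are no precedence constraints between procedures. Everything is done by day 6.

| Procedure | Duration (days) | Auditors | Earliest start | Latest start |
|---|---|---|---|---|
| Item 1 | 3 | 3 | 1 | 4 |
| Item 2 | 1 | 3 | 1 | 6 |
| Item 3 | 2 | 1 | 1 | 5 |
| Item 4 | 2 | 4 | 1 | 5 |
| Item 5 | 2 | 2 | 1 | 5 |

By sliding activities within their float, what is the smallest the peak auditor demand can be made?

5

Early-start (Item 1@1, Item 2@1, Item 3@1, Item 4@1, Item 5@1) gives peak 13: d1:13  d2:10  d3:3  d4:0  d5:0  d6:0.
Shift Item 2→4, Item 4→5, Item 5→3.
Schedule Item 1@1, Item 2@4, Item 3@1, Item 4@5, Item 5@3: d1:4  d2:4  d3:5  d4:5  d5:4  d6:4 — peak 5.
Total auditor-days = 26 over 6 days ⇒ peak ≥ ⌈26/6⌉ = 5, so 5 is optimal.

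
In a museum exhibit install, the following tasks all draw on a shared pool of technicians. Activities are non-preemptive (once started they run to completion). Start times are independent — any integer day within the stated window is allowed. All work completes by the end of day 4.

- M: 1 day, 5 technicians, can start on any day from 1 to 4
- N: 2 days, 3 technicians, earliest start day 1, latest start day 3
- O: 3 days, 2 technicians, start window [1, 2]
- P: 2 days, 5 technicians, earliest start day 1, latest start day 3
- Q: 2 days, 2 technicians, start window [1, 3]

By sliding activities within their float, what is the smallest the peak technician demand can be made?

9

Early-start (M@1, N@1, O@1, P@1, Q@1) gives peak 17: d1:17  d2:12  d3:2  d4:0.
Shift O→2, P→3, Q→2.
Schedule M@1, N@1, O@2, P@3, Q@2: d1:8  d2:7  d3:9  d4:7 — peak 9.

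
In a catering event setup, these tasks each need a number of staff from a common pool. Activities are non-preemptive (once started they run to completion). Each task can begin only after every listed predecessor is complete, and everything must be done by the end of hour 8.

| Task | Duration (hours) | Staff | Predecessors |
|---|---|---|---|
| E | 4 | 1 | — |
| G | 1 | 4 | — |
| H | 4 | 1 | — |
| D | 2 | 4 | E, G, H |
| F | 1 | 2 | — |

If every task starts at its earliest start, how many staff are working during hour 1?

At early start, hour 1 has: E, G, H, F.
Demand: 1 + 4 + 1 + 2 = 8.

8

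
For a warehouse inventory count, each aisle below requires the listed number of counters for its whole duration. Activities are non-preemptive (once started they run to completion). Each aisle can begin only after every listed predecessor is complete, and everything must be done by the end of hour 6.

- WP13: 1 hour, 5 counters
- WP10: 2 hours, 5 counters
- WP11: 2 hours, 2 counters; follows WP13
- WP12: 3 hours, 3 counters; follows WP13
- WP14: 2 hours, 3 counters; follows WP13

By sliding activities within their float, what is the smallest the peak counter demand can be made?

Early-start (WP13@1, WP10@1, WP11@2, WP12@2, WP14@2) gives peak 13: h1:10  h2:13  h3:8  h4:3  h5:0  h6:0.
Shift WP10→2, WP12→4, WP14→4.
Schedule WP13@1, WP10@2, WP11@2, WP12@4, WP14@4: h1:5  h2:7  h3:7  h4:6  h5:6  h6:3 — peak 7.

7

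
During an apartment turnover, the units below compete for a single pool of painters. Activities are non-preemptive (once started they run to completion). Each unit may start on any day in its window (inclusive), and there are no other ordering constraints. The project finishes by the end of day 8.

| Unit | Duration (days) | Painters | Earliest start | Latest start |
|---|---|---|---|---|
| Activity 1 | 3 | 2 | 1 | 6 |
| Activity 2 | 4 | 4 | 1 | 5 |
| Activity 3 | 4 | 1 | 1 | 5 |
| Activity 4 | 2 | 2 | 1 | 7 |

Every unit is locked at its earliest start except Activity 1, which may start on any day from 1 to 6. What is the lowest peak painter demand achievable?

7

Activity 1@1: d1:9  d2:9  d3:7  d4:5  d5:0  d6:0  d7:0  d8:0 → peak 9
Activity 1@2: d1:7  d2:9  d3:7  d4:7  d5:0  d6:0  d7:0  d8:0 → peak 9
Activity 1@3: d1:7  d2:7  d3:7  d4:7  d5:2  d6:0  d7:0  d8:0 → peak 7
Activity 1@4: d1:7  d2:7  d3:5  d4:7  d5:2  d6:2  d7:0  d8:0 → peak 7
Activity 1@5: d1:7  d2:7  d3:5  d4:5  d5:2  d6:2  d7:2  d8:0 → peak 7
Activity 1@6: d1:7  d2:7  d3:5  d4:5  d5:0  d6:2  d7:2  d8:2 → peak 7
Best is Activity 1@3, peak 7.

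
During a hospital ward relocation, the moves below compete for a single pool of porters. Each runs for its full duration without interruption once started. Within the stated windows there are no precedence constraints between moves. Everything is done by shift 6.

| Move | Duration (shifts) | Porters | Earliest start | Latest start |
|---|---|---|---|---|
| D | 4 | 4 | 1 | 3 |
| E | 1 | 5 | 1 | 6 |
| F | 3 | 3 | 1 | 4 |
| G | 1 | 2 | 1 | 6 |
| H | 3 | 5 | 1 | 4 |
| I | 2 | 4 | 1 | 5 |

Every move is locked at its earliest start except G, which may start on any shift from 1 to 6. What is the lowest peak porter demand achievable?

G@1: s1:23  s2:16  s3:12  s4:4  s5:0  s6:0 → peak 23
G@2: s1:21  s2:18  s3:12  s4:4  s5:0  s6:0 → peak 21
G@3: s1:21  s2:16  s3:14  s4:4  s5:0  s6:0 → peak 21
G@4: s1:21  s2:16  s3:12  s4:6  s5:0  s6:0 → peak 21
G@5: s1:21  s2:16  s3:12  s4:4  s5:2  s6:0 → peak 21
G@6: s1:21  s2:16  s3:12  s4:4  s5:0  s6:2 → peak 21
Best is G@2, peak 21.

21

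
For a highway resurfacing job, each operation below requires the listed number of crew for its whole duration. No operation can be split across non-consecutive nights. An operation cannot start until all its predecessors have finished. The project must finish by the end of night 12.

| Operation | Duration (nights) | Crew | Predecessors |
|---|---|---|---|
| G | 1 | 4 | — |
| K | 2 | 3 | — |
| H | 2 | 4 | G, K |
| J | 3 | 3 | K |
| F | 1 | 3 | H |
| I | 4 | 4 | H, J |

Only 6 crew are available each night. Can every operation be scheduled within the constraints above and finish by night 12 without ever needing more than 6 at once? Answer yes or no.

yes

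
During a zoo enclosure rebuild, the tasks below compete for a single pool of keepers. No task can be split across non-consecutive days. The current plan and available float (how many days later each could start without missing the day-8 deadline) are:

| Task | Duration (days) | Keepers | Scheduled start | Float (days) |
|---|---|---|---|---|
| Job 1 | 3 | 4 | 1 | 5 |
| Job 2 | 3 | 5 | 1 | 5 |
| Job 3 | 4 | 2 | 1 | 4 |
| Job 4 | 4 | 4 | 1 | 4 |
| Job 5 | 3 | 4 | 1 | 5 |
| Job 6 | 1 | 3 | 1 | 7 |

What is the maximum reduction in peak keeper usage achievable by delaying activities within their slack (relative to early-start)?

Early-start peak: d1:22  d2:19  d3:19  d4:6  d5:0  d6:0  d7:0  d8:0 ⇒ 22.
Leveled (Job 1@1, Job 2@1, Job 3@4, Job 4@4, Job 5@4, Job 6@7): d1:9  d2:9  d3:9  d4:10  d5:10  d6:10  d7:9  d8:0 ⇒ 10.
Reduction 22 − 10 = 12.

12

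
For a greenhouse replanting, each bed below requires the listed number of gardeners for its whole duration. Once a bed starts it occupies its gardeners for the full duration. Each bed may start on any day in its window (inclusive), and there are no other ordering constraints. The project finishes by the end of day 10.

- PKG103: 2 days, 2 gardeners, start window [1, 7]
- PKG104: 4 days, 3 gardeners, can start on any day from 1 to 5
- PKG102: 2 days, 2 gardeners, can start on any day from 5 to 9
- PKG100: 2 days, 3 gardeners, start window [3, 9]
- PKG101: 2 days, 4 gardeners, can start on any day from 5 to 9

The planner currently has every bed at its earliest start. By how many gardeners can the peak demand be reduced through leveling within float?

2

Early-start peak: d1:5  d2:5  d3:6  d4:6  d5:6  d6:6  d7:0  d8:0  d9:0  d10:0 ⇒ 6.
Leveled (PKG103@5, PKG104@1, PKG102@5, PKG100@7, PKG101@9): d1:3  d2:3  d3:3  d4:3  d5:4  d6:4  d7:3  d8:3  d9:4  d10:4 ⇒ 4.
Reduction 6 − 4 = 2.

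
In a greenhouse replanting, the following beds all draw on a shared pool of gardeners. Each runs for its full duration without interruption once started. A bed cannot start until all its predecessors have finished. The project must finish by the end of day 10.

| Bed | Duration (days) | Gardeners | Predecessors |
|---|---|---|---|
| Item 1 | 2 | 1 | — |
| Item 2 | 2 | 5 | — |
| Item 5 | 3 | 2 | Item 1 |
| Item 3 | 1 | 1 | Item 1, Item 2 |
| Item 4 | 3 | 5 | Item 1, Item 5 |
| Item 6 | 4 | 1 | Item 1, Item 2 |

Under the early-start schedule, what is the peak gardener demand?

6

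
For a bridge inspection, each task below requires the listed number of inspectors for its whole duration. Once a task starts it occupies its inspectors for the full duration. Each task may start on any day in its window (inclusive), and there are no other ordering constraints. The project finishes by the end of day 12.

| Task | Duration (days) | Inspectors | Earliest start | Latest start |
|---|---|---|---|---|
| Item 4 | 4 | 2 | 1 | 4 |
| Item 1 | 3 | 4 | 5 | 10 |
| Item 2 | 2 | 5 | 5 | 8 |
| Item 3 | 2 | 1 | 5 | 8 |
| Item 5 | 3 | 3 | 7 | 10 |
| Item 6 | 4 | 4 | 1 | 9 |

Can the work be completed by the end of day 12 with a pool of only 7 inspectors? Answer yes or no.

Schedule Item 4@1, Item 1@5, Item 2@8, Item 3@5, Item 5@10, Item 6@1: d1:6  d2:6  d3:6  d4:6  d5:5  d6:5  d7:4  d8:5  d9:5  d10:3  d11:3  d12:3 — peak 6 ≤ 7.

yes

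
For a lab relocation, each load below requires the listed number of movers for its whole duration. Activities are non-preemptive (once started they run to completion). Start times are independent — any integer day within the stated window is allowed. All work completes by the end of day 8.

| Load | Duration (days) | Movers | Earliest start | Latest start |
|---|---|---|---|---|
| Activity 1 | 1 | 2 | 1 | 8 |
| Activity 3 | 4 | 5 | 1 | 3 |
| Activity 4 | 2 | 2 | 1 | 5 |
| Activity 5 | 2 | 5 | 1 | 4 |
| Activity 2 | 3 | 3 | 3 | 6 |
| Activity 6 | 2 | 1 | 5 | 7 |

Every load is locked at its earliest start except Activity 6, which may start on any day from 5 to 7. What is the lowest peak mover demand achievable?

Activity 6@5: d1:14  d2:12  d3:8  d4:8  d5:4  d6:1  d7:0  d8:0 → peak 14
Activity 6@6: d1:14  d2:12  d3:8  d4:8  d5:3  d6:1  d7:1  d8:0 → peak 14
Activity 6@7: d1:14  d2:12  d3:8  d4:8  d5:3  d6:0  d7:1  d8:1 → peak 14
Best is Activity 6@5, peak 14.

14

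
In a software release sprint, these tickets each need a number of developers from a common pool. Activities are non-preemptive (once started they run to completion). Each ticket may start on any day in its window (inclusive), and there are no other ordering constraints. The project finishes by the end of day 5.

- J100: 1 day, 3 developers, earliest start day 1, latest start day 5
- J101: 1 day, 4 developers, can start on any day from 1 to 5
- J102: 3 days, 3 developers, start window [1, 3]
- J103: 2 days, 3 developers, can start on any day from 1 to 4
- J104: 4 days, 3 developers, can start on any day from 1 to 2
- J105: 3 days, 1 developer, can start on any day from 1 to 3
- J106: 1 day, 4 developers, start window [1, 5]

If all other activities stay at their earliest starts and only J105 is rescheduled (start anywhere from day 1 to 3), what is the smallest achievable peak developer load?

J105@1: d1:21  d2:10  d3:7  d4:3  d5:0 → peak 21
J105@2: d1:20  d2:10  d3:7  d4:4  d5:0 → peak 20
J105@3: d1:20  d2:9  d3:7  d4:4  d5:1 → peak 20
Best is J105@2, peak 20.

20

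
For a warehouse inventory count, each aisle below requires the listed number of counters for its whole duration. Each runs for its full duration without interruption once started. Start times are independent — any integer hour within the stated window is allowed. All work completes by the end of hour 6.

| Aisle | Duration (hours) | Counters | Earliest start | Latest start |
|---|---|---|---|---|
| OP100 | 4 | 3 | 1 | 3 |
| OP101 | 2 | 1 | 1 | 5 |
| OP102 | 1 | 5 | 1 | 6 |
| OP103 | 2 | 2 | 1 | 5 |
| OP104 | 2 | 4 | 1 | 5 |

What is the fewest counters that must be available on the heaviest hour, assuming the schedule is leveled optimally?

7

Early-start (OP100@1, OP101@1, OP102@1, OP103@1, OP104@1) gives peak 15: h1:15  h2:10  h3:3  h4:3  h5:0  h6:0.
Shift OP102→5, OP104→3.
Schedule OP100@1, OP101@1, OP102@5, OP103@1, OP104@3: h1:6  h2:6  h3:7  h4:7  h5:5  h6:0 — peak 7.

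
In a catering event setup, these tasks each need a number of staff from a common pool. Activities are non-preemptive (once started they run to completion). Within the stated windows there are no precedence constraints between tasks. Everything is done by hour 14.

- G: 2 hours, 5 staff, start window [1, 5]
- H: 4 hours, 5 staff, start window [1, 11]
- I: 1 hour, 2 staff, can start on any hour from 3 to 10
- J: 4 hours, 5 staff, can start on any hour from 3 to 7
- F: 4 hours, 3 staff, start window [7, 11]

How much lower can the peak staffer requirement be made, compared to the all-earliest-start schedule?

Early-start peak: h1:10  h2:10  h3:12  h4:10  h5:5  h6:5  h7:3  h8:3  h9:3  h10:3  h11:0  h12:0  h13:0  h14:0 ⇒ 12.
Leveled (G@1, H@11, I@7, J@3, F@7): h1:5  h2:5  h3:5  h4:5  h5:5  h6:5  h7:5  h8:3  h9:3  h10:3  h11:5  h12:5  h13:5  h14:5 ⇒ 5.
Reduction 12 − 5 = 7.

7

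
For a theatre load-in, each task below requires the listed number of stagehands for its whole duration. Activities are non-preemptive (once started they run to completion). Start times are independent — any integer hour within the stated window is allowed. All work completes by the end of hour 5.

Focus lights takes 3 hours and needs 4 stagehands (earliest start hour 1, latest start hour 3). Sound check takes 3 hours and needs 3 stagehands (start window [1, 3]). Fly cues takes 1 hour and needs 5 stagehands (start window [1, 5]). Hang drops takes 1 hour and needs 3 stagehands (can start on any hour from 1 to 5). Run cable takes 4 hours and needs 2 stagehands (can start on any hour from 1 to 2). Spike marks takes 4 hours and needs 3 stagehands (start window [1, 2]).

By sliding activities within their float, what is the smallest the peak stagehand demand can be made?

12

Early-start (Focus lights@1, Sound check@1, Fly cues@1, Hang drops@1, Run cable@1, Spike marks@1) gives peak 20: h1:20  h2:12  h3:12  h4:5  h5:0.
Shift Hang drops→4, Run cable→2, Spike marks→2.
Schedule Focus lights@1, Sound check@1, Fly cues@1, Hang drops@4, Run cable@2, Spike marks@2: h1:12  h2:12  h3:12  h4:8  h5:5 — peak 12.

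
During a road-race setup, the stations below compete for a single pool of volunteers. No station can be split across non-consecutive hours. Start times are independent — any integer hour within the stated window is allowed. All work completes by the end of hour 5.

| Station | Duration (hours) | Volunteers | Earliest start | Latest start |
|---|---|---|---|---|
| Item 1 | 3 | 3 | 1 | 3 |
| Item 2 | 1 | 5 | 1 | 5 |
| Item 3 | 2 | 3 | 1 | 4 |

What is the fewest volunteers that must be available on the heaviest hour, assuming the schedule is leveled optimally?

6

Early-start (Item 1@1, Item 2@1, Item 3@1) gives peak 11: h1:11  h2:6  h3:3  h4:0  h5:0.
Shift Item 2→4.
Schedule Item 1@1, Item 2@4, Item 3@1: h1:6  h2:6  h3:3  h4:5  h5:0 — peak 6.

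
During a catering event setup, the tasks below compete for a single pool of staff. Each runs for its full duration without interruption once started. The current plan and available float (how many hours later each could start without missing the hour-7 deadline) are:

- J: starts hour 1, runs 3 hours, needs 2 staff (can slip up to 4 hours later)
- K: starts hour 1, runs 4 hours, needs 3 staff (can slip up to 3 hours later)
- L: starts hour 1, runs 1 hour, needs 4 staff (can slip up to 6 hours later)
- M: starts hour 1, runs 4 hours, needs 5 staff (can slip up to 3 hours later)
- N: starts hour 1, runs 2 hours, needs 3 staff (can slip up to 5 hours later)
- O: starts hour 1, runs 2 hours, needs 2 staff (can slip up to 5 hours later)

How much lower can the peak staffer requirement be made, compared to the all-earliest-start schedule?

11

Early-start peak: h1:19  h2:15  h3:10  h4:8  h5:0  h6:0  h7:0 ⇒ 19.
Leveled (J@1, K@2, L@1, M@4, N@2, O@6): h1:6  h2:8  h3:8  h4:8  h5:8  h6:7  h7:7 ⇒ 8.
Reduction 19 − 8 = 11.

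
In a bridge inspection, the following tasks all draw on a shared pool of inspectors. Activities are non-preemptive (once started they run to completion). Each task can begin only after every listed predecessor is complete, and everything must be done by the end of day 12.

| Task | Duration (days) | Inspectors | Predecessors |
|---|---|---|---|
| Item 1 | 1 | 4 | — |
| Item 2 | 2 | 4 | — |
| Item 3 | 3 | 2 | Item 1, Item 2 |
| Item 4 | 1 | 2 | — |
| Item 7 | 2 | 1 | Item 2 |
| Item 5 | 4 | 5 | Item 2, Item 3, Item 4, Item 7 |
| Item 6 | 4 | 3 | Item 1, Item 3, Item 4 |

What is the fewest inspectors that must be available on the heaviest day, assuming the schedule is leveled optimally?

Early-start (Item 1@1, Item 2@1, Item 3@3, Item 4@1, Item 7@3, Item 5@6, Item 6@6) gives peak 10: d1:10  d2:4  d3:3  d4:3  d5:2  d6:8  d7:8  d8:8  d9:8  d10:0  d11:0  d12:0.
Shift Item 4→2.
Schedule Item 1@1, Item 2@1, Item 3@3, Item 4@2, Item 7@3, Item 5@6, Item 6@6: d1:8  d2:6  d3:3  d4:3  d5:2  d6:8  d7:8  d8:8  d9:8  d10:0  d11:0  d12:0 — peak 8.

8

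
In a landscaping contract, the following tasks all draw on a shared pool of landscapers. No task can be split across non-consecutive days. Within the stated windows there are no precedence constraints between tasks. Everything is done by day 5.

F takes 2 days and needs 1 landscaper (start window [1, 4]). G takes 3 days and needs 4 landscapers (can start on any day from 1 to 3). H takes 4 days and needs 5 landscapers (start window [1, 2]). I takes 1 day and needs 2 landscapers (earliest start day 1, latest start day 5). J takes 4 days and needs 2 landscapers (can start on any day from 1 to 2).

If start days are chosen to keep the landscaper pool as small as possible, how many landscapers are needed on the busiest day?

Early-start (F@1, G@1, H@1, I@1, J@1) gives peak 14: d1:14  d2:12  d3:11  d4:7  d5:0.
Shift G→3.
Schedule F@1, G@3, H@1, I@1, J@1: d1:10  d2:8  d3:11  d4:11  d5:4 — peak 11.

11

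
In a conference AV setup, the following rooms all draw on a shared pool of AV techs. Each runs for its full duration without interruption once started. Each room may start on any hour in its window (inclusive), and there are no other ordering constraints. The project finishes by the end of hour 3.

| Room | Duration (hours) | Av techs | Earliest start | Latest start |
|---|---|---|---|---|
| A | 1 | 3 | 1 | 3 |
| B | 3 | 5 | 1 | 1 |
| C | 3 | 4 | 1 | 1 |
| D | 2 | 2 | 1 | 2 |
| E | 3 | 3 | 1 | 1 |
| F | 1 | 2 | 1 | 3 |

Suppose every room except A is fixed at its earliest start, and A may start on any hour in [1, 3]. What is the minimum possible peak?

A@1: h1:19  h2:14  h3:12 → peak 19
A@2: h1:16  h2:17  h3:12 → peak 17
A@3: h1:16  h2:14  h3:15 → peak 16
Best is A@3, peak 16.

16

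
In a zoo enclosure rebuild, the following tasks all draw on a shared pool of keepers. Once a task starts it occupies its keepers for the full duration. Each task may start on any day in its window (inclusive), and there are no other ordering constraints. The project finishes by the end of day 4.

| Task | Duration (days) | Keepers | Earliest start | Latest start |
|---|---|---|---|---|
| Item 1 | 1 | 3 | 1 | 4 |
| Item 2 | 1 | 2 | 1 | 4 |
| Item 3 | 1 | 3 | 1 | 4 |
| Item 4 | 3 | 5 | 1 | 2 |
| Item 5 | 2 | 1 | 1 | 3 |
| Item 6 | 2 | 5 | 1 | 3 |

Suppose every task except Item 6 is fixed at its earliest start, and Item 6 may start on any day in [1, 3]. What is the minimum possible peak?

14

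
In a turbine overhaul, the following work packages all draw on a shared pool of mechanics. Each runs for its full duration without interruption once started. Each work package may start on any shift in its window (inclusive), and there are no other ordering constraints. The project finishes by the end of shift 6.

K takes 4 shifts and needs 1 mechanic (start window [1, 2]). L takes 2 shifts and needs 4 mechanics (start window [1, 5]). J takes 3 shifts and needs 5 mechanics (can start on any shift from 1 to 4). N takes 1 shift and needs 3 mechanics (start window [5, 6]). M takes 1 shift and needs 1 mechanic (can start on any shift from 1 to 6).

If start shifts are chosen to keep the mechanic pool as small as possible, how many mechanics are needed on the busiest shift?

6

Early-start (K@1, L@1, J@1, N@5, M@1) gives peak 11: s1:11  s2:10  s3:6  s4:1  s5:3  s6:0.
Shift J→3, N→6.
Schedule K@1, L@1, J@3, N@6, M@1: s1:6  s2:5  s3:6  s4:6  s5:5  s6:3 — peak 6.
Total mechanic-shifts = 31 over 6 shifts ⇒ peak ≥ ⌈31/6⌉ = 6, so 6 is optimal.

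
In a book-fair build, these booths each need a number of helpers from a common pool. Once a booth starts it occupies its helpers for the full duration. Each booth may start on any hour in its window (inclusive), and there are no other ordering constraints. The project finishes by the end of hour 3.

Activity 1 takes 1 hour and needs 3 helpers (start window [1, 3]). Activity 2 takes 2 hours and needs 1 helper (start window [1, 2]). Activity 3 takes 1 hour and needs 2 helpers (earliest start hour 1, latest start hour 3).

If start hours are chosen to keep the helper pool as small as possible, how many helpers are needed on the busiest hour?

Early-start (Activity 1@1, Activity 2@1, Activity 3@1) gives peak 6: h1:6  h2:1  h3:0.
Shift Activity 2→2, Activity 3→2.
Schedule Activity 1@1, Activity 2@2, Activity 3@2: h1:3  h2:3  h3:1 — peak 3.
Total helper-hours = 7 over 3 hours ⇒ peak ≥ ⌈7/3⌉ = 3, so 3 is optimal.

3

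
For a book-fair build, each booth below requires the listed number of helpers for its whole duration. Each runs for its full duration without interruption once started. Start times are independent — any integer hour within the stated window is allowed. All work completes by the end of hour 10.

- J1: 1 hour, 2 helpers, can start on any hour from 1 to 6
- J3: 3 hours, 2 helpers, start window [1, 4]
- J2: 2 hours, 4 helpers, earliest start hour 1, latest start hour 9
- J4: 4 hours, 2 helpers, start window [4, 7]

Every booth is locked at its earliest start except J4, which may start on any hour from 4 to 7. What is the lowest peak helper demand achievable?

8

J4@4: h1:8  h2:6  h3:2  h4:2  h5:2  h6:2  h7:2  h8:0  h9:0  h10:0 → peak 8
J4@5: h1:8  h2:6  h3:2  h4:0  h5:2  h6:2  h7:2  h8:2  h9:0  h10:0 → peak 8
J4@6: h1:8  h2:6  h3:2  h4:0  h5:0  h6:2  h7:2  h8:2  h9:2  h10:0 → peak 8
J4@7: h1:8  h2:6  h3:2  h4:0  h5:0  h6:0  h7:2  h8:2  h9:2  h10:2 → peak 8
Best is J4@4, peak 8.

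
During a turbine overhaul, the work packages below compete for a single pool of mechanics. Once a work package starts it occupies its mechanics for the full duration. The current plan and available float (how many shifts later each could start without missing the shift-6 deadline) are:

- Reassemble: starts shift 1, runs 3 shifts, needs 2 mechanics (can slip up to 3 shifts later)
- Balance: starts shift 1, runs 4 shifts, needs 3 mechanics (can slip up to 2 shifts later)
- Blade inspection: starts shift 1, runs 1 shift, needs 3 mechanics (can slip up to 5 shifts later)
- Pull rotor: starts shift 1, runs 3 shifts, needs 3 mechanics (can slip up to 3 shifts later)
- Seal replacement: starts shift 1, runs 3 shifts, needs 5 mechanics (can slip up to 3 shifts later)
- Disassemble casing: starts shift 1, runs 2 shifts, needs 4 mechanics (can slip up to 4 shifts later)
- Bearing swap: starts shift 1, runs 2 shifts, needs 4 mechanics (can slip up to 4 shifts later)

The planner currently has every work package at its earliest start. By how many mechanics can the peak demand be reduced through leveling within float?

13

Early-start peak: s1:24  s2:21  s3:13  s4:3  s5:0  s6:0 ⇒ 24.
Leveled (Reassemble@1, Balance@1, Blade inspection@1, Pull rotor@4, Seal replacement@2, Disassemble casing@5, Bearing swap@5): s1:8  s2:10  s3:10  s4:11  s5:11  s6:11 ⇒ 11.
Reduction 24 − 11 = 13.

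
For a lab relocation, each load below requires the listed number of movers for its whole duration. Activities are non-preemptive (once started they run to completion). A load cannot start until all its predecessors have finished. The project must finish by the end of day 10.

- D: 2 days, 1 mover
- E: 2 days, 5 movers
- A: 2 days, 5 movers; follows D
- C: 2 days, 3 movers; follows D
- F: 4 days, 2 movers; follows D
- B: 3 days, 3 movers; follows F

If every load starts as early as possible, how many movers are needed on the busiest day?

10

Early-start schedule: D@1, E@1, A@3, C@3, F@3, B@7.
Load per day: day 1: 6, day 2: 6, day 3: 10, day 4: 10, day 5: 2, day 6: 2, day 7: 3, day 8: 3, day 9: 3, day 10: 0.
Peak is 10.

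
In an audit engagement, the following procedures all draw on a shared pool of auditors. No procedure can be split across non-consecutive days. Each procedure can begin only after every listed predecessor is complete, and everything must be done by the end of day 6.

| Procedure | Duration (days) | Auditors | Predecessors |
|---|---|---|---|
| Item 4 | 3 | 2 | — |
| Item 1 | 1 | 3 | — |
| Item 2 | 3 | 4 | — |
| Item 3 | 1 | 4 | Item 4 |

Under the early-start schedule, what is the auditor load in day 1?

At early start, day 1 has: Item 4, Item 1, Item 2.
Demand: 2 + 3 + 4 = 9.

9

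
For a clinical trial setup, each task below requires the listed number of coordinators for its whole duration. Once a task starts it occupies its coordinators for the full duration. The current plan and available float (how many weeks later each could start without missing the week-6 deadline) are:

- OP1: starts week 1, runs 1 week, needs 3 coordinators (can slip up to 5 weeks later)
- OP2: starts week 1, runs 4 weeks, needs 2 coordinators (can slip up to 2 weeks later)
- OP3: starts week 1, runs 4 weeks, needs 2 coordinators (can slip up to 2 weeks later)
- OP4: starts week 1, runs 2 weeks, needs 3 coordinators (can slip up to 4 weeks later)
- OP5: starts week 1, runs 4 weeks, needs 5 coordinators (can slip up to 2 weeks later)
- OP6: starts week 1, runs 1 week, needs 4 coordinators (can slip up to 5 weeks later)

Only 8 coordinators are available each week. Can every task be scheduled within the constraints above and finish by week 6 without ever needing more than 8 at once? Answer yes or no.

Total coordinator-weeks = 49; over 6 weeks the average is 49/6 > 8, so some week must exceed 8.

no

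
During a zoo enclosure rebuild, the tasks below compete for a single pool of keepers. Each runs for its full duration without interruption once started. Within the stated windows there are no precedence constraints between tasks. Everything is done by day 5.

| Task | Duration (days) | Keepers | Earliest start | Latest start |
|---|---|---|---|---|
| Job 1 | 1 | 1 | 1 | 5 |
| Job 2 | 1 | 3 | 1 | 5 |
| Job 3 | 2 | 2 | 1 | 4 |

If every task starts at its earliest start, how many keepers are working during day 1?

6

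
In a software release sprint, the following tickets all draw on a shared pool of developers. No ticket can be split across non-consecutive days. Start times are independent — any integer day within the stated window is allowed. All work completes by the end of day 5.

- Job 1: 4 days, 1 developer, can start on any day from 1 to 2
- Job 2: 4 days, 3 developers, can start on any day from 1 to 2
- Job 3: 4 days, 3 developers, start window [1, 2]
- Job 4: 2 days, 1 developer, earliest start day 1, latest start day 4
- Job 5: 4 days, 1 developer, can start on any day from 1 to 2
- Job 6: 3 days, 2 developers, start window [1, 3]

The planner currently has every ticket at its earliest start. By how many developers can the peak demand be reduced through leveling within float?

1

Early-start peak: d1:11  d2:11  d3:10  d4:8  d5:0 ⇒ 11.
Leveled (Job 1@1, Job 2@1, Job 3@1, Job 4@1, Job 5@1, Job 6@3): d1:9  d2:9  d3:10  d4:10  d5:2 ⇒ 10.
Reduction 11 − 10 = 1.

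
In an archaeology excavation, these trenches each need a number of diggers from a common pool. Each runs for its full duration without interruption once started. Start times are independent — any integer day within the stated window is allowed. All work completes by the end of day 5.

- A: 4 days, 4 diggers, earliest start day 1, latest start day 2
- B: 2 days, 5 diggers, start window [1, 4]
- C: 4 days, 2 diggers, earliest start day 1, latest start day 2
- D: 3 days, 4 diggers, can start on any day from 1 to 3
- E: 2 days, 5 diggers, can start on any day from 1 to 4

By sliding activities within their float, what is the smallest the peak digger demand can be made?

Early-start (A@1, B@1, C@1, D@1, E@1) gives peak 20: d1:20  d2:20  d3:10  d4:6  d5:0.
Shift E→3.
Schedule A@1, B@1, C@1, D@1, E@3: d1:15  d2:15  d3:15  d4:11  d5:0 — peak 15.

15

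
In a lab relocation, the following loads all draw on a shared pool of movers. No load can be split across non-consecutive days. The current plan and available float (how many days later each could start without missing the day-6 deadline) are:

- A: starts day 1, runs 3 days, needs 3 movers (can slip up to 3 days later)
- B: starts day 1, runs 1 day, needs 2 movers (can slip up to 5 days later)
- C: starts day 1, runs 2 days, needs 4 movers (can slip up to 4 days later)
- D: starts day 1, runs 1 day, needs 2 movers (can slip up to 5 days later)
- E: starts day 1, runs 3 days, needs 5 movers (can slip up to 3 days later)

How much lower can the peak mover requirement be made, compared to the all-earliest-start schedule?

Early-start peak: d1:16  d2:12  d3:8  d4:0  d5:0  d6:0 ⇒ 16.
Leveled (A@1, B@1, C@2, D@1, E@4): d1:7  d2:7  d3:7  d4:5  d5:5  d6:5 ⇒ 7.
Reduction 16 − 7 = 9.

9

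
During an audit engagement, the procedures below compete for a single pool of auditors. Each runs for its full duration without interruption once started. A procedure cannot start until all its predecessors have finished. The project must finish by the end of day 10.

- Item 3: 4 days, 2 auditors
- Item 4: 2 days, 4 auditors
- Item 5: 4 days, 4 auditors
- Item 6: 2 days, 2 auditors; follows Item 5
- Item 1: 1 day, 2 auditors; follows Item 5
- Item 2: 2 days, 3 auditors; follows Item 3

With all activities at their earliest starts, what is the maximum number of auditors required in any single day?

Early-start schedule: Item 3@1, Item 4@1, Item 5@1, Item 6@5, Item 1@5, Item 2@5.
Load per day: day 1: 10, day 2: 10, day 3: 6, day 4: 6, day 5: 7, day 6: 5, day 7: 0, day 8: 0, day 9: 0, day 10: 0.
Peak is 10.

10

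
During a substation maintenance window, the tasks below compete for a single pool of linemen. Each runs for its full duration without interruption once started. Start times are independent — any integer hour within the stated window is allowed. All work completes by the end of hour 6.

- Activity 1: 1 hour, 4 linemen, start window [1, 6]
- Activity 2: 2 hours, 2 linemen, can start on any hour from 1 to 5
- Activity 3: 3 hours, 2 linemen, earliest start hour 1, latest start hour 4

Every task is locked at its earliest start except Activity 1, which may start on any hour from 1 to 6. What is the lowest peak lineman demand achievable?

Activity 1@1: h1:8  h2:4  h3:2  h4:0  h5:0  h6:0 → peak 8
Activity 1@2: h1:4  h2:8  h3:2  h4:0  h5:0  h6:0 → peak 8
Activity 1@3: h1:4  h2:4  h3:6  h4:0  h5:0  h6:0 → peak 6
Activity 1@4: h1:4  h2:4  h3:2  h4:4  h5:0  h6:0 → peak 4
Activity 1@5: h1:4  h2:4  h3:2  h4:0  h5:4  h6:0 → peak 4
Activity 1@6: h1:4  h2:4  h3:2  h4:0  h5:0  h6:4 → peak 4
Best is Activity 1@4, peak 4.

4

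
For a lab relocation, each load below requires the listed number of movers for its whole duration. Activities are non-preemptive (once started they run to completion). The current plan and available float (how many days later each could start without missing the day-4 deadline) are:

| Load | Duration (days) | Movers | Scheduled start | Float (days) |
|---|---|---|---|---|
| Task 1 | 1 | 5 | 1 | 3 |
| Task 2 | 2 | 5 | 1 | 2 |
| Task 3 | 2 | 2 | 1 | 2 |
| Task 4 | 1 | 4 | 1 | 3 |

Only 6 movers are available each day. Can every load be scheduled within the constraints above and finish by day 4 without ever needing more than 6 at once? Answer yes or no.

no

The minimum achievable peak is 7; 6 < 7, so no feasible schedule stays within the cap.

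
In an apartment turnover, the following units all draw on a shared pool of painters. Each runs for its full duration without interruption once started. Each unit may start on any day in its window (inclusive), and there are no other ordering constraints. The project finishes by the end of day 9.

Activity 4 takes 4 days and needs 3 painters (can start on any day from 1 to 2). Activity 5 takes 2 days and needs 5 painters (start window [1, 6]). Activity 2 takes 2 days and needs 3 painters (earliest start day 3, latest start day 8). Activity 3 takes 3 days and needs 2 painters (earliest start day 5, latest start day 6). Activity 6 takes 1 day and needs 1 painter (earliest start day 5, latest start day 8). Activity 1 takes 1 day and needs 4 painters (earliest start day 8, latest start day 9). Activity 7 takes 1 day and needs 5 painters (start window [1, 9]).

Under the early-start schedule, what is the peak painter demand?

Early-start schedule: Activity 4@1, Activity 5@1, Activity 2@3, Activity 3@5, Activity 6@5, Activity 1@8, Activity 7@1.
Load per day: day 1: 13, day 2: 8, day 3: 6, day 4: 6, day 5: 3, day 6: 2, day 7: 2, day 8: 4, day 9: 0.
Peak is 13.

13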